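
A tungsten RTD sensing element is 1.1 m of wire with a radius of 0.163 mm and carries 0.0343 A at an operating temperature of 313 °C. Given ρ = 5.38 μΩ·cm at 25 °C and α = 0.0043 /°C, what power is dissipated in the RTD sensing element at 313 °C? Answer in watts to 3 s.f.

0.00187 W

ρ = 5.38 μΩ·cm = 5.38×10^-8 Ω·m
A = πr² = π(1.6300e-04 m)² = 8.347e-08 m²
R₍25₎ = ρL/A = (5.38×10^-8)(1.1)/(8.347e-08) = 0.709 Ω
R₍313₎ = R₍25₎(1 + αΔT) = 0.709 × (1 + 0.0043×288) = 1.587 Ω
P = I²R = (0.0343)² × 1.587 = 0.00187 W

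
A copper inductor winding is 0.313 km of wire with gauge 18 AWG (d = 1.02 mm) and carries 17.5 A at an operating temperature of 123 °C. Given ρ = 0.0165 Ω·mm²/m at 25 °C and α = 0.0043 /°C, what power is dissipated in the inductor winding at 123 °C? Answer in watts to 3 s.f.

ρ = 0.0165 Ω·mm²/m = 1.65×10^-8 Ω·m
A = π(1.02/2 mm)² = π(5.1000e-04 m)² = 8.171e-07 m²
R₍25₎ = ρL/A = (1.65×10^-8)(313)/(8.171e-07) = 6.32 Ω
R₍123₎ = R₍25₎(1 + αΔT) = 6.32 × (1 + 0.0043×98) = 8.984 Ω
P = I²R = (17.5)² × 8.984 = 2750 W

2750 W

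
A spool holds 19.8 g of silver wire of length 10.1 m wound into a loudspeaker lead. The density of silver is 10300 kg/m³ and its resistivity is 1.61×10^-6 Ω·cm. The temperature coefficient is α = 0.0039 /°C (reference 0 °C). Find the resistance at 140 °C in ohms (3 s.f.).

ρ = 1.61×10^-6 Ω·cm = 1.61×10^-8 Ω·m
A = m/(density·L) = 0.0198/(10300×10.1) = 1.9033e-07 m²
R = ρL/A = (1.61×10^-8)(10.1)/(1.9033e-07) = 0.8544 Ω
R(140 °C) = 0.8544 × (1 + 0.0039×140) = 1.32 Ω

1.32 Ω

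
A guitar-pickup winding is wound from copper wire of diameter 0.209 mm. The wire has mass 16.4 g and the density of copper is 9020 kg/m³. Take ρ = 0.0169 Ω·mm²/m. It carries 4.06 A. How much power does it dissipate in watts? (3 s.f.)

430 W

ρ = 0.0169 Ω·mm²/m = 1.69×10^-8 Ω·m
A = π(d/2)² = π(1.0450e-04 m)² = 3.4307e-08 m²
L = m/(density·A) = 0.0164/(9020×3.4307e-08) = 53 m
R = ρL/A = (1.69×10^-8)(53)/(3.4307e-08) = 26.11 Ω
P = I²R = (4.06)² × 26.11 = 430 W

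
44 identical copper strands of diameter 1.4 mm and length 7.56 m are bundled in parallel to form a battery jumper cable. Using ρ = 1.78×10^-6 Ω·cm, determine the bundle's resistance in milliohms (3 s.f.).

ρ = 1.78×10^-6 Ω·cm = 1.78×10^-8 Ω·m
A_strand = π(7.0000e-04 m)² = 1.539e-06 m²
R_strand = ρL/A = (1.78×10^-8)(7.56)/(1.539e-06) = 0.08742 Ω
R_total = R_strand/N = 0.08742/44 = 1.99 mΩ

1.99 mΩ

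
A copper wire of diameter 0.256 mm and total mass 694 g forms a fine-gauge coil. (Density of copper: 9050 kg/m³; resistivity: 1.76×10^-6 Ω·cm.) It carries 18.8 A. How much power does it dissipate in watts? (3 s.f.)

ρ = 1.76×10^-6 Ω·cm = 1.76×10^-8 Ω·m
A = π(d/2)² = π(1.2800e-04 m)² = 5.1472e-08 m²
L = m/(density·A) = 0.694/(9050×5.1472e-08) = 1490 m
R = ρL/A = (1.76×10^-8)(1490)/(5.1472e-08) = 509.4 Ω
P = I²R = (18.8)² × 509.4 = 1.80×10^5 W

1.80×10^5 W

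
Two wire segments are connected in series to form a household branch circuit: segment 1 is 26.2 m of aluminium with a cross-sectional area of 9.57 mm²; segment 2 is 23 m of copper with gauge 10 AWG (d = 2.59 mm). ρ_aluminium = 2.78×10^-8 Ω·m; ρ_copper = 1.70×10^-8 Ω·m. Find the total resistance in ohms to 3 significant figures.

Segment 1: A = 9.57 mm² = 9.570e-06 m²
R₁ = ρL/A = (2.78×10^-8)(26.2)/(9.570e-06) = 0.07611 Ω
Segment 2: A = π(2.59/2 mm)² = π(1.2950e-03 m)² = 5.269e-06 m²
R₂ = (1.70×10^-8)(23)/(5.269e-06) = 0.07421 Ω
R = R₁ + R₂ = 0.150 Ω

0.150 Ω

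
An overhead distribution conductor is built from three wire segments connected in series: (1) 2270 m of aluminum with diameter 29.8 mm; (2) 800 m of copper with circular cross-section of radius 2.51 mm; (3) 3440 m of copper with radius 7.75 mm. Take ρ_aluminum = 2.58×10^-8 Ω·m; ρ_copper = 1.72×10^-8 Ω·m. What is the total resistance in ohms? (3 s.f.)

Seg 1: A = π(d/2)² = π(1.4900e-02 m)² = 6.975e-04 m²
R_1 = (2.58×10^-8)(2270)/(6.975e-04) = 0.08397 Ω
Seg 2: A = πr² = π(2.5100e-03 m)² = 1.979e-05 m²
R_2 = (1.72×10^-8)(800)/(1.979e-05) = 0.6952 Ω
Seg 3: A = πr² = π(7.7500e-03 m)² = 1.887e-04 m²
R_3 = (1.72×10^-8)(3440)/(1.887e-04) = 0.3136 Ω
R_total = R_1 + R_2 + R_3 = 1.09 Ω

1.09 Ω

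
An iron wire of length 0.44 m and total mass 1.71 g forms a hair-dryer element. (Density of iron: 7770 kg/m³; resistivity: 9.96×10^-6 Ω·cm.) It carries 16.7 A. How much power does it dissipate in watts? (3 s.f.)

24.4 W

ρ = 9.96×10^-6 Ω·cm = 9.96×10^-8 Ω·m
A = m/(density·L) = 0.00171/(7770×0.44) = 5.0018e-07 m²
R = ρL/A = (9.96×10^-8)(0.44)/(5.0018e-07) = 0.08762 Ω
P = I²R = (16.7)² × 0.08762 = 24.4 W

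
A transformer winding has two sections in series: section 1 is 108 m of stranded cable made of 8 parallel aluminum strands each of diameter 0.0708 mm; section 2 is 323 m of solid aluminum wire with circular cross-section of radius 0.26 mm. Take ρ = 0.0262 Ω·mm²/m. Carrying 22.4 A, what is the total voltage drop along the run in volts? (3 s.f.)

2910 V

ρ = 0.0262 Ω·mm²/m = 2.62×10^-8 Ω·m
Section 1: A_strand = π(3.5400e-05)² = 3.937e-09 m²; R₁ = ρL/(N·A_s) = (2.62×10^-8)(108)/(8×3.937e-09) = 89.84 Ω
Section 2: A = πr² = π(2.6000e-04 m)² = 2.124e-07 m²
R₂ = (2.62×10^-8)(323)/(2.124e-07) = 39.85 Ω
R = R₁ + R₂ = 129.7 Ω
V = IR = 22.4 × 129.7 = 2910 V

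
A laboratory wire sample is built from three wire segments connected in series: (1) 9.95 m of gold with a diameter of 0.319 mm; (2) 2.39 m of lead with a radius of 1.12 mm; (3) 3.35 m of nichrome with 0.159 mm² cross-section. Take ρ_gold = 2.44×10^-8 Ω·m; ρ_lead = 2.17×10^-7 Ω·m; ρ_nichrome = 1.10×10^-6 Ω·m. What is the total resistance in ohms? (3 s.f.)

26.3 Ω

Seg 1: A = π(d/2)² = π(1.5950e-04 m)² = 7.992e-08 m²
R_1 = (2.44×10^-8)(9.95)/(7.992e-08) = 3.038 Ω
Seg 2: A = πr² = π(1.1200e-03 m)² = 3.941e-06 m²
R_2 = (2.17×10^-7)(2.39)/(3.941e-06) = 0.1316 Ω
Seg 3: A = 0.159 mm² = 1.590e-07 m²
R_3 = (1.10×10^-6)(3.35)/(1.590e-07) = 23.18 Ω
R_total = R_1 + R_2 + R_3 = 26.3 Ω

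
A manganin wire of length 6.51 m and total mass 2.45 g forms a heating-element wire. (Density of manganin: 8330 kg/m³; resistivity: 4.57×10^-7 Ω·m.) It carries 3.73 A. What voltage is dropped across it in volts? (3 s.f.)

A = m/(density·L) = 0.00245/(8330×6.51) = 4.5179e-08 m²
R = ρL/A = (4.57×10^-7)(6.51)/(4.5179e-08) = 65.85 Ω
V = IR = 3.73 × 65.85 = 246 V

246 V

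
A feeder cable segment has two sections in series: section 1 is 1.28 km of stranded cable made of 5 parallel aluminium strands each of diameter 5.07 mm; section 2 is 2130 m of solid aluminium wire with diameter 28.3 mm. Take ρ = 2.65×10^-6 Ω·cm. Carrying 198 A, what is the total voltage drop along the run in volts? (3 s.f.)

ρ = 2.65×10^-6 Ω·cm = 2.65×10^-8 Ω·m
Section 1: A_strand = π(2.5350e-03)² = 2.019e-05 m²; R₁ = ρL/(N·A_s) = (2.65×10^-8)(1280)/(5×2.019e-05) = 0.336 Ω
Section 2: A = π(d/2)² = π(1.4150e-02 m)² = 6.290e-04 m²
R₂ = (2.65×10^-8)(2130)/(6.290e-04) = 0.08974 Ω
R = R₁ + R₂ = 0.4258 Ω
V = IR = 198 × 0.4258 = 84.3 V

84.3 V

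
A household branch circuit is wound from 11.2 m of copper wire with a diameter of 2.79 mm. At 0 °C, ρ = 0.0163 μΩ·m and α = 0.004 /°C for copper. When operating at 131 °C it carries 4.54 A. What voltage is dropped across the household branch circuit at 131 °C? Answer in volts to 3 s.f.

0.207 V

ρ = 0.0163 μΩ·m = 1.63×10^-8 Ω·m
A = π(d/2)² = π(1.3950e-03 m)² = 6.114e-06 m²
R₍0₎ = ρL/A = (1.63×10^-8)(11.2)/(6.114e-06) = 0.02986 Ω
R₍131₎ = R₍0₎(1 + αΔT) = 0.02986 × (1 + 0.004×131) = 0.04551 Ω
V = IR = 4.54 × 0.04551 = 0.207 V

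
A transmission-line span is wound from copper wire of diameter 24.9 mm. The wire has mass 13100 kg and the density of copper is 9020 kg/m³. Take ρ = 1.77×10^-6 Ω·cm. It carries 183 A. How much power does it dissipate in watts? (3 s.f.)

3630 W

ρ = 1.77×10^-6 Ω·cm = 1.77×10^-8 Ω·m
A = π(d/2)² = π(1.2450e-02 m)² = 4.8695e-04 m²
L = m/(density·A) = 13100/(9020×4.8695e-04) = 2982 m
R = ρL/A = (1.77×10^-8)(2982)/(4.8695e-04) = 0.1084 Ω
P = I²R = (183)² × 0.1084 = 3630 W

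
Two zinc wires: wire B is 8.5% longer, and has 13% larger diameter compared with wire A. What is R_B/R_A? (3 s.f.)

R ∝ L/d², so R_B/R_A = (1 + 8.5/100) × (1 + 13/100)⁻²
= 1.085 × 0.7832 = 0.850

0.850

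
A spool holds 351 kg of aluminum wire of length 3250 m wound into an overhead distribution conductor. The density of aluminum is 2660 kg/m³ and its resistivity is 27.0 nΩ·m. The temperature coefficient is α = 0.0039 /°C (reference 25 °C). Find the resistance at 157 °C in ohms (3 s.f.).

3.27 Ω

ρ = 27.0 nΩ·m = 2.70×10^-8 Ω·m
A = m/(density·L) = 351/(2660×3250) = 4.0602e-05 m²
R = ρL/A = (2.70×10^-8)(3250)/(4.0602e-05) = 2.161 Ω
R(157 °C) = 2.161 × (1 + 0.0039×132) = 3.27 Ω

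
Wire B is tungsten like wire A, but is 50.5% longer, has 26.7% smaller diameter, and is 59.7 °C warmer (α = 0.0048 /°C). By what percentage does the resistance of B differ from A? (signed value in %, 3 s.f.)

R ∝ ρL/d² with ρ ∝ (1+αΔT), so R_B/R_A = (1 + 50.5/100) × (1 − 26.7/100)⁻² × (1 + 0.0048×59.7)
= 1.505 × 1.861 × 1.287 = 3.604
(R_B − R_A)/R_A = 3.604 − 1 = 260%

260%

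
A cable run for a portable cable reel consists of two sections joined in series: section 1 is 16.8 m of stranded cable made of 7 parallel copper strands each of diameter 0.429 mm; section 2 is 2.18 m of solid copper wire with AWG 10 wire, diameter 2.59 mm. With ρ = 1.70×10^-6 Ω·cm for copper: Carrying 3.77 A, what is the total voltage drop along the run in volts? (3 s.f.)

ρ = 1.70×10^-6 Ω·cm = 1.70×10^-8 Ω·m
Section 1: A_strand = π(2.1450e-04)² = 1.445e-07 m²; R₁ = ρL/(N·A_s) = (1.70×10^-8)(16.8)/(7×1.445e-07) = 0.2823 Ω
Section 2: A = π(2.59/2 mm)² = π(1.2950e-03 m)² = 5.269e-06 m²
R₂ = (1.70×10^-8)(2.18)/(5.269e-06) = 0.007034 Ω
R = R₁ + R₂ = 0.2893 Ω
V = IR = 3.77 × 0.2893 = 1.09 V

1.09 V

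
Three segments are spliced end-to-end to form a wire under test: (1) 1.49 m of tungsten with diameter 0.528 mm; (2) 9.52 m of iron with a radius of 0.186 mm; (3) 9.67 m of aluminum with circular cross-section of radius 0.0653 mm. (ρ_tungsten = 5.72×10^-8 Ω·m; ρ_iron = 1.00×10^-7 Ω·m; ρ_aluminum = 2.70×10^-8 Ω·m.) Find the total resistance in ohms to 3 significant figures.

28.6 Ω

Seg 1: A = π(d/2)² = π(2.6400e-04 m)² = 2.190e-07 m²
R_1 = (5.72×10^-8)(1.49)/(2.190e-07) = 0.3892 Ω
Seg 2: A = πr² = π(1.8600e-04 m)² = 1.087e-07 m²
R_2 = (1.00×10^-7)(9.52)/(1.087e-07) = 8.759 Ω
Seg 3: A = πr² = π(6.5300e-05 m)² = 1.340e-08 m²
R_3 = (2.70×10^-8)(9.67)/(1.340e-08) = 19.49 Ω
R_total = R_1 + R_2 + R_3 = 28.6 Ω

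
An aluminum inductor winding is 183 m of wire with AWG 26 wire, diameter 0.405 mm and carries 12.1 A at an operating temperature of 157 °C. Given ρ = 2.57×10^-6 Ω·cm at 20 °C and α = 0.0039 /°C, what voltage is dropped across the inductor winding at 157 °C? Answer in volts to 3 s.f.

678 V

ρ = 2.57×10^-6 Ω·cm = 2.57×10^-8 Ω·m
A = π(0.405/2 mm)² = π(2.0250e-04 m)² = 1.288e-07 m²
R₍20₎ = ρL/A = (2.57×10^-8)(183)/(1.288e-07) = 36.51 Ω
R₍157₎ = R₍20₎(1 + αΔT) = 36.51 × (1 + 0.0039×137) = 56.01 Ω
V = IR = 12.1 × 56.01 = 678 V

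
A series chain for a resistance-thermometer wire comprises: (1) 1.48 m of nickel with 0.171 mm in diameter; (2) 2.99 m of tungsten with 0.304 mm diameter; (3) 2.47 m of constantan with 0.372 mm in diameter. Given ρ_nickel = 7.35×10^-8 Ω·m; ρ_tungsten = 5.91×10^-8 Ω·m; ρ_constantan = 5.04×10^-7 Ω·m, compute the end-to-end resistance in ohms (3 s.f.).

Seg 1: A = π(d/2)² = π(8.5500e-05 m)² = 2.297e-08 m²
R_1 = (7.35×10^-8)(1.48)/(2.297e-08) = 4.737 Ω
Seg 2: A = π(d/2)² = π(1.5200e-04 m)² = 7.258e-08 m²
R_2 = (5.91×10^-8)(2.99)/(7.258e-08) = 2.435 Ω
Seg 3: A = π(d/2)² = π(1.8600e-04 m)² = 1.087e-07 m²
R_3 = (5.04×10^-7)(2.47)/(1.087e-07) = 11.45 Ω
R_total = R_1 + R_2 + R_3 = 18.6 Ω

18.6 Ω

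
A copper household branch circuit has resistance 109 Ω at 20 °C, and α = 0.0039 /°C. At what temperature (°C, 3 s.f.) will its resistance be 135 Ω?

81.2 °C

R = R₀(1 + α(T − T₀)) ⇒ T = T₀ + (R/R₀ − 1)/α
T = 20 + (135/109 − 1)/0.0039 = 20 + (0.2385)/0.0039 = 81.2 °C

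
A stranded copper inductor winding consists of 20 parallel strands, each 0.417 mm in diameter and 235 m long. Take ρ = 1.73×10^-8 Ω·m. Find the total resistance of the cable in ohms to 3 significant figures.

A_strand = π(2.0850e-04 m)² = 1.366e-07 m²
R_strand = ρL/A = (1.73×10^-8)(235)/(1.366e-07) = 29.77 Ω
R_total = R_strand/N = 29.77/20 = 1.49 Ω

1.49 Ω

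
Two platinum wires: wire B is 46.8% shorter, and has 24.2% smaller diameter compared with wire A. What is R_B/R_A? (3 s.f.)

R ∝ L/d², so R_B/R_A = (1 − 46.8/100) × (1 − 24.2/100)⁻²
= 0.532 × 1.74 = 0.926

0.926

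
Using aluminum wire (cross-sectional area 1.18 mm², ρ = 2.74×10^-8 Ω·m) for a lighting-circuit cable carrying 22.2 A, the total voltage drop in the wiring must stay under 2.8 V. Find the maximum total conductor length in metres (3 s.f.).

A = 1.18 mm² = 1.180e-06 m²
L_max = V_max·A/(1·ρI) = (2.8)(1.180e-06)/(2.74×10^-8×22.2) = 5.43 m

5.43 m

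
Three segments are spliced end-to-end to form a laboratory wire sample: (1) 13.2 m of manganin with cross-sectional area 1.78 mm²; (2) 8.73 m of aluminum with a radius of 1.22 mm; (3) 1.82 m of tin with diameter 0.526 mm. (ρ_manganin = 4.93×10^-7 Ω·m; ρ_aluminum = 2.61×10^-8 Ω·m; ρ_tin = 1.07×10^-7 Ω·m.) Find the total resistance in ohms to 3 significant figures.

4.60 Ω

Seg 1: A = 1.78 mm² = 1.780e-06 m²
R_1 = (4.93×10^-7)(13.2)/(1.780e-06) = 3.656 Ω
Seg 2: A = πr² = π(1.2200e-03 m)² = 4.676e-06 m²
R_2 = (2.61×10^-8)(8.73)/(4.676e-06) = 0.04873 Ω
Seg 3: A = π(d/2)² = π(2.6300e-04 m)² = 2.173e-07 m²
R_3 = (1.07×10^-7)(1.82)/(2.173e-07) = 0.8962 Ω
R_total = R_1 + R_2 + R_3 = 4.60 Ω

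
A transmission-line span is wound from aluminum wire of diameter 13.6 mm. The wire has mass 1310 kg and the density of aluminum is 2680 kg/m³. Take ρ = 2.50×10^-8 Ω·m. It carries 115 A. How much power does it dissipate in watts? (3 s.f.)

7660 W

A = π(d/2)² = π(6.8000e-03 m)² = 1.4527e-04 m²
L = m/(density·A) = 1310/(2680×1.4527e-04) = 3365 m
R = ρL/A = (2.50×10^-8)(3365)/(1.4527e-04) = 0.5791 Ω
P = I²R = (115)² × 0.5791 = 7660 W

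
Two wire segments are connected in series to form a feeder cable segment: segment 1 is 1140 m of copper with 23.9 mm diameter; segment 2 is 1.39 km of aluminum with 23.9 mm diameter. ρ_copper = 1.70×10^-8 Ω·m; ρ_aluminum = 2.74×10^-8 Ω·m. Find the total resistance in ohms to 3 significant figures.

0.128 Ω

Segment 1: A = π(d/2)² = π(1.1950e-02 m)² = 4.486e-04 m²
R₁ = ρL/A = (1.70×10^-8)(1140)/(4.486e-04) = 0.0432 Ω
R₂ = (2.74×10^-8)(1390)/(4.486e-04) = 0.08489 Ω
R = R₁ + R₂ = 0.128 Ω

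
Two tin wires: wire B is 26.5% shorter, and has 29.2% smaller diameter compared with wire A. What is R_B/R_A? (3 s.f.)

1.47

R ∝ L/d², so R_B/R_A = (1 − 26.5/100) × (1 − 29.2/100)⁻²
= 0.735 × 1.995 = 1.47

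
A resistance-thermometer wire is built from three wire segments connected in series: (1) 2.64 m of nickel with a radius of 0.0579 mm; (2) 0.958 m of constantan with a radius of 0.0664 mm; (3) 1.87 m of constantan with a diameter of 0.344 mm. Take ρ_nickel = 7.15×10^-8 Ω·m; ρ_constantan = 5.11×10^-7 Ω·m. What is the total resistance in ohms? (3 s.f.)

63.5 Ω

Seg 1: A = πr² = π(5.7900e-05 m)² = 1.053e-08 m²
R_1 = (7.15×10^-8)(2.64)/(1.053e-08) = 17.92 Ω
Seg 2: A = πr² = π(6.6400e-05 m)² = 1.385e-08 m²
R_2 = (5.11×10^-7)(0.958)/(1.385e-08) = 35.34 Ω
Seg 3: A = π(d/2)² = π(1.7200e-04 m)² = 9.294e-08 m²
R_3 = (5.11×10^-7)(1.87)/(9.294e-08) = 10.28 Ω
R_total = R_1 + R_2 + R_3 = 63.5 Ω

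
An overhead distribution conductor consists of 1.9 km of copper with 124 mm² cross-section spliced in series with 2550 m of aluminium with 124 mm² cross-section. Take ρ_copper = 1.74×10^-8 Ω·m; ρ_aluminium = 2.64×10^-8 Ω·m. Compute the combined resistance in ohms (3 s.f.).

0.810 Ω

Segment 1: A = 124 mm² = 1.240e-04 m²
R₁ = ρL/A = (1.74×10^-8)(1900)/(1.240e-04) = 0.2666 Ω
R₂ = (2.64×10^-8)(2550)/(1.240e-04) = 0.5429 Ω
R = R₁ + R₂ = 0.810 Ω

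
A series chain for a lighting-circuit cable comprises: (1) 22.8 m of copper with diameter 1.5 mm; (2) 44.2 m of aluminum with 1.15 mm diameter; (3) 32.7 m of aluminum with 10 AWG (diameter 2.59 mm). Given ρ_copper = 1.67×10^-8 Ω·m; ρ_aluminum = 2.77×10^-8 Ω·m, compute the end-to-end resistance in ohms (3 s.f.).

1.57 Ω

Seg 1: A = π(d/2)² = π(7.5000e-04 m)² = 1.767e-06 m²
R_1 = (1.67×10^-8)(22.8)/(1.767e-06) = 0.2155 Ω
Seg 2: A = π(d/2)² = π(5.7500e-04 m)² = 1.039e-06 m²
R_2 = (2.77×10^-8)(44.2)/(1.039e-06) = 1.179 Ω
Seg 3: A = π(2.59/2 mm)² = π(1.2950e-03 m)² = 5.269e-06 m²
R_3 = (2.77×10^-8)(32.7)/(5.269e-06) = 0.1719 Ω
R_total = R_1 + R_2 + R_3 = 1.57 Ω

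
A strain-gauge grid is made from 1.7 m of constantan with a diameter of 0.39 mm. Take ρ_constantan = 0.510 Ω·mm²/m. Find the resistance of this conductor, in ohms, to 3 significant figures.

ρ = 0.510 Ω·mm²/m = 5.10×10^-7 Ω·m
A = π(d/2)² = π(1.9500e-04 m)² = 1.195e-07 m²
R = ρL/A = (5.10×10^-7)(1.7 m)/(1.195e-07 m²) = 7.26 Ω

7.26 Ω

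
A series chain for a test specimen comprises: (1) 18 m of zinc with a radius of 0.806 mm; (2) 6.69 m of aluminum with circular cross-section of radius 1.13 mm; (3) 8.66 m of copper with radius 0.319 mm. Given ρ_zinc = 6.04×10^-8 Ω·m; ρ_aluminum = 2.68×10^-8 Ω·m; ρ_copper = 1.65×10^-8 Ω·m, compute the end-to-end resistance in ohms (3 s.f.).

Seg 1: A = πr² = π(8.0600e-04 m)² = 2.041e-06 m²
R_1 = (6.04×10^-8)(18)/(2.041e-06) = 0.5327 Ω
Seg 2: A = πr² = π(1.1300e-03 m)² = 4.011e-06 m²
R_2 = (2.68×10^-8)(6.69)/(4.011e-06) = 0.04469 Ω
Seg 3: A = πr² = π(3.1900e-04 m)² = 3.197e-07 m²
R_3 = (1.65×10^-8)(8.66)/(3.197e-07) = 0.447 Ω
R_total = R_1 + R_2 + R_3 = 1.02 Ω

1.02 Ω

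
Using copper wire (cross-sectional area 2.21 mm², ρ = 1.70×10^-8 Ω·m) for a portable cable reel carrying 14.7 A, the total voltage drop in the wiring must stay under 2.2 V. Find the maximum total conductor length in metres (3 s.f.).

19.5 m

A = 2.21 mm² = 2.210e-06 m²
L_max = V_max·A/(1·ρI) = (2.2)(2.210e-06)/(1.70×10^-8×14.7) = 19.5 m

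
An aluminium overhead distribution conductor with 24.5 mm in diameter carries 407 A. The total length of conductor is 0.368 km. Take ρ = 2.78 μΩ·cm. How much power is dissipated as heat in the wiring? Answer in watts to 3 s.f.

3590 W

ρ = 2.78 μΩ·cm = 2.78×10^-8 Ω·m
A = π(d/2)² = π(1.2250e-02 m)² = 4.714e-04 m²
R = ρL/A = (2.78×10^-8)(368)/(4.714e-04) = 0.0217 Ω
P = I²R = (407)² × 0.0217 = 3590 W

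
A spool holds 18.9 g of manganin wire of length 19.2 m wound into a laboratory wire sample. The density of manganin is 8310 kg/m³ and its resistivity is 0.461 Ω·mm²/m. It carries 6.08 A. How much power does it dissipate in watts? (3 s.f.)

2760 W

ρ = 0.461 Ω·mm²/m = 4.61×10^-7 Ω·m
A = m/(density·L) = 0.0189/(8310×19.2) = 1.1846e-07 m²
R = ρL/A = (4.61×10^-7)(19.2)/(1.1846e-07) = 74.72 Ω
P = I²R = (6.08)² × 74.72 = 2760 W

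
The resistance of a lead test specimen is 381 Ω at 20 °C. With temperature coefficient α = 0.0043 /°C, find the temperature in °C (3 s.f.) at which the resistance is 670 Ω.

196 °C

R = R₀(1 + α(T − T₀)) ⇒ T = T₀ + (R/R₀ − 1)/α
T = 20 + (670/381 − 1)/0.0043 = 20 + (0.7585)/0.0043 = 196 °C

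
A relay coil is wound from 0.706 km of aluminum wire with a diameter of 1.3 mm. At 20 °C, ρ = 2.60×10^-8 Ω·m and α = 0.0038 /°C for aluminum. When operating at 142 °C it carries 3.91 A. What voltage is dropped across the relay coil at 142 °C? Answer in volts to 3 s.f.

A = π(d/2)² = π(6.5000e-04 m)² = 1.327e-06 m²
R₍20₎ = ρL/A = (2.60×10^-8)(706)/(1.327e-06) = 13.83 Ω
R₍142₎ = R₍20₎(1 + αΔT) = 13.83 × (1 + 0.0038×122) = 20.24 Ω
V = IR = 3.91 × 20.24 = 79.1 V

79.1 V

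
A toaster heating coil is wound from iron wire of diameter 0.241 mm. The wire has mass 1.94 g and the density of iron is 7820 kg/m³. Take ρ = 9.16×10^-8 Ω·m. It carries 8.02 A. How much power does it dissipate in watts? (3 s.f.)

702 W

A = π(d/2)² = π(1.2050e-04 m)² = 4.5617e-08 m²
L = m/(density·A) = 0.00194/(7820×4.5617e-08) = 5.438 m
R = ρL/A = (9.16×10^-8)(5.438)/(4.5617e-08) = 10.92 Ω
P = I²R = (8.02)² × 10.92 = 702 W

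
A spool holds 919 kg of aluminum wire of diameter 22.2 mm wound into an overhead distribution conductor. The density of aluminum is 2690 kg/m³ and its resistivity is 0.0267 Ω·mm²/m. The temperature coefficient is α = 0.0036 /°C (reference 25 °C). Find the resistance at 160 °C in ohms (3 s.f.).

ρ = 0.0267 Ω·mm²/m = 2.67×10^-8 Ω·m
A = π(d/2)² = π(1.1100e-02 m)² = 3.8708e-04 m²
L = m/(density·A) = 919/(2690×3.8708e-04) = 882.6 m
R = ρL/A = (2.67×10^-8)(882.6)/(3.8708e-04) = 0.06088 Ω
R(160 °C) = 0.06088 × (1 + 0.0036×135) = 0.0905 Ω

0.0905 Ω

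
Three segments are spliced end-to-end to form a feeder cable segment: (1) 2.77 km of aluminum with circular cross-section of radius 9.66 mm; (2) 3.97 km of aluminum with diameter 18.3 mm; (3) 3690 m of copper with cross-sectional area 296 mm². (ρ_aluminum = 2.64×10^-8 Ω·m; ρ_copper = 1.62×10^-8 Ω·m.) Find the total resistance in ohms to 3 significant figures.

0.850 Ω

Seg 1: A = πr² = π(9.6600e-03 m)² = 2.932e-04 m²
R_1 = (2.64×10^-8)(2770)/(2.932e-04) = 0.2494 Ω
Seg 2: A = π(d/2)² = π(9.1500e-03 m)² = 2.630e-04 m²
R_2 = (2.64×10^-8)(3970)/(2.630e-04) = 0.3985 Ω
Seg 3: A = 296 mm² = 2.960e-04 m²
R_3 = (1.62×10^-8)(3690)/(2.960e-04) = 0.202 Ω
R_total = R_1 + R_2 + R_3 = 0.850 Ω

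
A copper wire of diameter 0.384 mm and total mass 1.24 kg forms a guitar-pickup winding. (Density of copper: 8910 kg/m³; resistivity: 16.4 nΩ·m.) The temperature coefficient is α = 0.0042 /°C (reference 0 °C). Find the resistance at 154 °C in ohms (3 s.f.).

ρ = 16.4 nΩ·m = 1.64×10^-8 Ω·m
A = π(d/2)² = π(1.9200e-04 m)² = 1.1581e-07 m²
L = m/(density·A) = 1.24/(8910×1.1581e-07) = 1202 m
R = ρL/A = (1.64×10^-8)(1202)/(1.1581e-07) = 170.2 Ω
R(154 °C) = 170.2 × (1 + 0.0042×154) = 280 Ω

280 Ω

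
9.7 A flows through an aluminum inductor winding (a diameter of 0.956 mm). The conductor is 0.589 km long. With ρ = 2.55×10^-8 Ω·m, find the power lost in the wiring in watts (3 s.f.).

A = π(d/2)² = π(4.7800e-04 m)² = 7.178e-07 m²
R = ρL/A = (2.55×10^-8)(589)/(7.178e-07) = 20.92 Ω
P = I²R = (9.7)² × 20.92 = 1970 W

1970 W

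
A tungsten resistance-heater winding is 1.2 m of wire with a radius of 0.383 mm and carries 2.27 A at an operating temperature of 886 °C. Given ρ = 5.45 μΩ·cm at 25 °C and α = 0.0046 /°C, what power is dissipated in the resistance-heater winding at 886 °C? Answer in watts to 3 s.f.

ρ = 5.45 μΩ·cm = 5.45×10^-8 Ω·m
A = πr² = π(3.8300e-04 m)² = 4.608e-07 m²
R₍25₎ = ρL/A = (5.45×10^-8)(1.2)/(4.608e-07) = 0.1419 Ω
R₍886₎ = R₍25₎(1 + αΔT) = 0.1419 × (1 + 0.0046×861) = 0.704 Ω
P = I²R = (2.27)² × 0.704 = 3.63 W

3.63 W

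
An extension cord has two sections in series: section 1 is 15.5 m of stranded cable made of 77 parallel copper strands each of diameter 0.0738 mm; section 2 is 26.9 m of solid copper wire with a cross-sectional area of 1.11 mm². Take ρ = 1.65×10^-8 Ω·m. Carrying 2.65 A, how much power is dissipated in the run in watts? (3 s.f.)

8.26 W

Section 1: A_strand = π(3.6900e-05)² = 4.278e-09 m²; R₁ = ρL/(N·A_s) = (1.65×10^-8)(15.5)/(77×4.278e-09) = 0.7765 Ω
Section 2: A = 1.11 mm² = 1.110e-06 m²
R₂ = (1.65×10^-8)(26.9)/(1.110e-06) = 0.3999 Ω
R = R₁ + R₂ = 1.176 Ω
P = I²R = (2.65)² × 1.176 = 8.26 W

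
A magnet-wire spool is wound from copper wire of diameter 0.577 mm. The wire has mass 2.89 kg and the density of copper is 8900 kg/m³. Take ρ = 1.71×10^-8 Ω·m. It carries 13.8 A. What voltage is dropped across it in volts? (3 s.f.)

1120 V

A = π(d/2)² = π(2.8850e-04 m)² = 2.6148e-07 m²
L = m/(density·A) = 2.89/(8900×2.6148e-07) = 1242 m
R = ρL/A = (1.71×10^-8)(1242)/(2.6148e-07) = 81.21 Ω
V = IR = 13.8 × 81.21 = 1120 V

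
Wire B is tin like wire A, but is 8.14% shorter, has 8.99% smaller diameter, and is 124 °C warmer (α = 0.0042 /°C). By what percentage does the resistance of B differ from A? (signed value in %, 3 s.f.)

R ∝ ρL/d² with ρ ∝ (1+αΔT), so R_B/R_A = (1 − 8.14/100) × (1 − 8.99/100)⁻² × (1 + 0.0042×124)
= 0.9186 × 1.207 × 1.521 = 1.687
(R_B − R_A)/R_A = 1.687 − 1 = 68.7%

68.7%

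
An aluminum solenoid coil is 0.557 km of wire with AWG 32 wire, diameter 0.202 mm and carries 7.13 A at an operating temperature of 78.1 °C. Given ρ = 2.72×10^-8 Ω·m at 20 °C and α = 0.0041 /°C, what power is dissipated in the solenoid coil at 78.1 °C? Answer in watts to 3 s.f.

29800 W

A = π(0.202/2 mm)² = π(1.0100e-04 m)² = 3.205e-08 m²
R₍20₎ = ρL/A = (2.72×10^-8)(557)/(3.205e-08) = 472.7 Ω
R₍78.1₎ = R₍20₎(1 + αΔT) = 472.7 × (1 + 0.0041×58.1) = 585.4 Ω
P = I²R = (7.13)² × 585.4 = 29800 W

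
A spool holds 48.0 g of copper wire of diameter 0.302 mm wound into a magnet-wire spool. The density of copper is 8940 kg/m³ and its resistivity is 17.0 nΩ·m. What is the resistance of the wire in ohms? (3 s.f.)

17.8 Ω

ρ = 17.0 nΩ·m = 1.70×10^-8 Ω·m
A = π(d/2)² = π(1.5100e-04 m)² = 7.1631e-08 m²
L = m/(density·A) = 0.048/(8940×7.1631e-08) = 74.95 m
R = ρL/A = (1.70×10^-8)(74.95)/(7.1631e-08) = 17.8 Ω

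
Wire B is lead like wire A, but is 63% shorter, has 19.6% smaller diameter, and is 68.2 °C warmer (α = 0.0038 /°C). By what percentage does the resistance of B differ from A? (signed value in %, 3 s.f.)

-27.9%

R ∝ ρL/d² with ρ ∝ (1+αΔT), so R_B/R_A = (1 − 63/100) × (1 − 19.6/100)⁻² × (1 + 0.0038×68.2)
= 0.37 × 1.547 × 1.259 = 0.7207
(R_B − R_A)/R_A = 0.7207 − 1 = -27.9%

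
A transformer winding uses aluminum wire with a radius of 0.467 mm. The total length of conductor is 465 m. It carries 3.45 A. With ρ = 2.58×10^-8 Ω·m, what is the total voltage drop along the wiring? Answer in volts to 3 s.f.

A = πr² = π(4.6700e-04 m)² = 6.851e-07 m²
R = ρL/A = (2.58×10^-8)(465)/(6.851e-07) = 17.51 Ω
V = IR = 3.45 × 17.51 = 60.4 V

60.4 V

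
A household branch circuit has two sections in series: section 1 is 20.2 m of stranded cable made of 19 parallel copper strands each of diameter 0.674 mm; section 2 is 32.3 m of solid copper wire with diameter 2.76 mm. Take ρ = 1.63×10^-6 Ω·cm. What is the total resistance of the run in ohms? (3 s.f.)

ρ = 1.63×10^-6 Ω·cm = 1.63×10^-8 Ω·m
Section 1: A_strand = π(3.3700e-04)² = 3.568e-07 m²; R₁ = ρL/(N·A_s) = (1.63×10^-8)(20.2)/(19×3.568e-07) = 0.04857 Ω
Section 2: A = π(d/2)² = π(1.3800e-03 m)² = 5.983e-06 m²
R₂ = (1.63×10^-8)(32.3)/(5.983e-06) = 0.088 Ω
R = R₁ + R₂ = 0.137 Ω

0.137 Ω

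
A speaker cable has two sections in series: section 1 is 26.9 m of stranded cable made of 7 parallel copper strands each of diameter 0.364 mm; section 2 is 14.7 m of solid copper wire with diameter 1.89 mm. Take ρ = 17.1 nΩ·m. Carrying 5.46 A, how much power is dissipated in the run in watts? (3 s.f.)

21.5 W

ρ = 17.1 nΩ·m = 1.71×10^-8 Ω·m
Section 1: A_strand = π(1.8200e-04)² = 1.041e-07 m²; R₁ = ρL/(N·A_s) = (1.71×10^-8)(26.9)/(7×1.041e-07) = 0.6315 Ω
Section 2: A = π(d/2)² = π(9.4500e-04 m)² = 2.806e-06 m²
R₂ = (1.71×10^-8)(14.7)/(2.806e-06) = 0.0896 Ω
R = R₁ + R₂ = 0.7211 Ω
P = I²R = (5.46)² × 0.7211 = 21.5 W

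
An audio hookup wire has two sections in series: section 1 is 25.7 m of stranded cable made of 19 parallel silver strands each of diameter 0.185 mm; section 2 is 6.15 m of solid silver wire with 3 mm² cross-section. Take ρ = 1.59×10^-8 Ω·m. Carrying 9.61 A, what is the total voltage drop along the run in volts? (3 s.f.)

8.00 V

Section 1: A_strand = π(9.2500e-05)² = 2.688e-08 m²; R₁ = ρL/(N·A_s) = (1.59×10^-8)(25.7)/(19×2.688e-08) = 0.8001 Ω
Section 2: A = 3 mm² = 3.000e-06 m²
R₂ = (1.59×10^-8)(6.15)/(3.000e-06) = 0.0326 Ω
R = R₁ + R₂ = 0.8327 Ω
V = IR = 9.61 × 0.8327 = 8.00 V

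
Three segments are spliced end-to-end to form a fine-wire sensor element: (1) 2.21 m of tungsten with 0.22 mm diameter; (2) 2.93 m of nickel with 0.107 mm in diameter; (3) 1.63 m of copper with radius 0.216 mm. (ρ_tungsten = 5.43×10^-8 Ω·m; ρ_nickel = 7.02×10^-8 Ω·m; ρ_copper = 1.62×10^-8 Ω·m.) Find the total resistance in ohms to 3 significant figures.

Seg 1: A = π(d/2)² = π(1.1000e-04 m)² = 3.801e-08 m²
R_1 = (5.43×10^-8)(2.21)/(3.801e-08) = 3.157 Ω
Seg 2: A = π(d/2)² = π(5.3500e-05 m)² = 8.992e-09 m²
R_2 = (7.02×10^-8)(2.93)/(8.992e-09) = 22.87 Ω
Seg 3: A = πr² = π(2.1600e-04 m)² = 1.466e-07 m²
R_3 = (1.62×10^-8)(1.63)/(1.466e-07) = 0.1802 Ω
R_total = R_1 + R_2 + R_3 = 26.2 Ω

26.2 Ω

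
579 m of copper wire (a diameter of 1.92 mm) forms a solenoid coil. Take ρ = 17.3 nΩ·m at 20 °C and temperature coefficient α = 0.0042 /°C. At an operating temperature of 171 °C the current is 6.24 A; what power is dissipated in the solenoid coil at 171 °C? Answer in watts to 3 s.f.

220 W

ρ = 17.3 nΩ·m = 1.73×10^-8 Ω·m
A = π(d/2)² = π(9.6000e-04 m)² = 2.895e-06 m²
R₍20₎ = ρL/A = (1.73×10^-8)(579)/(2.895e-06) = 3.46 Ω
R₍171₎ = R₍20₎(1 + αΔT) = 3.46 × (1 + 0.0042×151) = 5.654 Ω
P = I²R = (6.24)² × 5.654 = 220 W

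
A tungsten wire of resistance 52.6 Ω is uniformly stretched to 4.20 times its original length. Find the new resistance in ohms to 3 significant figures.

Volume constant ⇒ A' = A/k with k = 4.2. R' = ρ(kL)/(A/k) = k²R.
R' = 17.64 × 52.6 = 928 Ω

928 Ω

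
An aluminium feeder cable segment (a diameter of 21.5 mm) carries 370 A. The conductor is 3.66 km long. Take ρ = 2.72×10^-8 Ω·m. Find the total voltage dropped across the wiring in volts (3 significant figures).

A = π(d/2)² = π(1.0750e-02 m)² = 3.631e-04 m²
R = ρL/A = (2.72×10^-8)(3660)/(3.631e-04) = 0.2742 Ω
V = IR = 370 × 0.2742 = 101 V

101 V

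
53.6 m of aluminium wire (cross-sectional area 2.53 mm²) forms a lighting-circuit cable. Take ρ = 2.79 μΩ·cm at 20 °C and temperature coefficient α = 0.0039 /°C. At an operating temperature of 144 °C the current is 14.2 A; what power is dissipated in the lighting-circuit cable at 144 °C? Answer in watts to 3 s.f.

177 W

ρ = 2.79 μΩ·cm = 2.79×10^-8 Ω·m
A = 2.53 mm² = 2.530e-06 m²
R₍20₎ = ρL/A = (2.79×10^-8)(53.6)/(2.530e-06) = 0.5911 Ω
R₍144₎ = R₍20₎(1 + αΔT) = 0.5911 × (1 + 0.0039×124) = 0.8769 Ω
P = I²R = (14.2)² × 0.8769 = 177 W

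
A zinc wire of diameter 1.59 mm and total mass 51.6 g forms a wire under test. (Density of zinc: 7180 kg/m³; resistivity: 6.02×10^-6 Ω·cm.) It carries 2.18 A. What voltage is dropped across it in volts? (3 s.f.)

0.239 V

ρ = 6.02×10^-6 Ω·cm = 6.02×10^-8 Ω·m
A = π(d/2)² = π(7.9500e-04 m)² = 1.9856e-06 m²
L = m/(density·A) = 0.0516/(7180×1.9856e-06) = 3.619 m
R = ρL/A = (6.02×10^-8)(3.619)/(1.9856e-06) = 0.1097 Ω
V = IR = 2.18 × 0.1097 = 0.239 V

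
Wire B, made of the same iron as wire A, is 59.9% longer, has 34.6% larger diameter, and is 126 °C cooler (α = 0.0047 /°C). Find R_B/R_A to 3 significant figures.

0.360

R ∝ ρL/d² with ρ ∝ (1+αΔT), so R_B/R_A = (1 + 59.9/100) × (1 + 34.6/100)⁻² × (1 − 0.0047×126)
= 1.599 × 0.552 × 0.4078 = 0.360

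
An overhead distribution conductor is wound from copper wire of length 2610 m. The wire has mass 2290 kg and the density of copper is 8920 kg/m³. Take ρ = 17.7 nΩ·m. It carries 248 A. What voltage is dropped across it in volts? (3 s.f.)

ρ = 17.7 nΩ·m = 1.77×10^-8 Ω·m
A = m/(density·L) = 2290/(8920×2610) = 9.8363e-05 m²
R = ρL/A = (1.77×10^-8)(2610)/(9.8363e-05) = 0.4697 Ω
V = IR = 248 × 0.4697 = 116 V

116 V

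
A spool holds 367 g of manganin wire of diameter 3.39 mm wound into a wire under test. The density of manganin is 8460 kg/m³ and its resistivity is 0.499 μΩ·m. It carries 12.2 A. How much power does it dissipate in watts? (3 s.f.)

ρ = 0.499 μΩ·m = 4.99×10^-7 Ω·m
A = π(d/2)² = π(1.6950e-03 m)² = 9.0259e-06 m²
L = m/(density·A) = 0.367/(8460×9.0259e-06) = 4.806 m
R = ρL/A = (4.99×10^-7)(4.806)/(9.0259e-06) = 0.2657 Ω
P = I²R = (12.2)² × 0.2657 = 39.5 W

39.5 W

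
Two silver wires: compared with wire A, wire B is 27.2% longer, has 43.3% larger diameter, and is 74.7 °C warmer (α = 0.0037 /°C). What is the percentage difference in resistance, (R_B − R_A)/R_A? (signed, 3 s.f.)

-20.9%

R ∝ ρL/d² with ρ ∝ (1+αΔT), so R_B/R_A = (1 + 27.2/100) × (1 + 43.3/100)⁻² × (1 + 0.0037×74.7)
= 1.272 × 0.487 × 1.276 = 0.7906
(R_B − R_A)/R_A = 0.7906 − 1 = -20.9%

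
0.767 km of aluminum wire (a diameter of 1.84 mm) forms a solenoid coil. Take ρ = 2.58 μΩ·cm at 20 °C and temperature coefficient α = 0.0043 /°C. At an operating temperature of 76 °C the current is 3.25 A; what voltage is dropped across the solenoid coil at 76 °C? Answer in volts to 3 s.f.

ρ = 2.58 μΩ·cm = 2.58×10^-8 Ω·m
A = π(d/2)² = π(9.2000e-04 m)² = 2.659e-06 m²
R₍20₎ = ρL/A = (2.58×10^-8)(767)/(2.659e-06) = 7.442 Ω
R₍76₎ = R₍20₎(1 + αΔT) = 7.442 × (1 + 0.0043×56) = 9.234 Ω
V = IR = 3.25 × 9.234 = 30.0 V

30.0 V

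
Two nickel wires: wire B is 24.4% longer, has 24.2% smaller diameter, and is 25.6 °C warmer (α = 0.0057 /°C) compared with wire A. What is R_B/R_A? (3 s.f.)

2.48

R ∝ ρL/d² with ρ ∝ (1+αΔT), so R_B/R_A = (1 + 24.4/100) × (1 − 24.2/100)⁻² × (1 + 0.0057×25.6)
= 1.244 × 1.74 × 1.146 = 2.48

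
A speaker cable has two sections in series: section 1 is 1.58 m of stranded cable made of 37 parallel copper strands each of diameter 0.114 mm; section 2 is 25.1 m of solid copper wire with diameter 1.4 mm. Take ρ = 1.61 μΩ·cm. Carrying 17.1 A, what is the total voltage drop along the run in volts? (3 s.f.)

ρ = 1.61 μΩ·cm = 1.61×10^-8 Ω·m
Section 1: A_strand = π(5.7000e-05)² = 1.021e-08 m²; R₁ = ρL/(N·A_s) = (1.61×10^-8)(1.58)/(37×1.021e-08) = 0.06736 Ω
Section 2: A = π(d/2)² = π(7.0000e-04 m)² = 1.539e-06 m²
R₂ = (1.61×10^-8)(25.1)/(1.539e-06) = 0.2625 Ω
R = R₁ + R₂ = 0.3299 Ω
V = IR = 17.1 × 0.3299 = 5.64 V

5.64 V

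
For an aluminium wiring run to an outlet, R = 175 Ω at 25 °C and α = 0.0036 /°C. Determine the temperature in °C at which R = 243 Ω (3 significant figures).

R = R₀(1 + α(T − T₀)) ⇒ T = T₀ + (R/R₀ − 1)/α
T = 25 + (243/175 − 1)/0.0036 = 25 + (0.3886)/0.0036 = 133 °C

133 °C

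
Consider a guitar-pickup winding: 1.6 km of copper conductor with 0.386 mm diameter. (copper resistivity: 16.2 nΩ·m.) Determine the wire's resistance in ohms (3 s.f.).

221 Ω

ρ = 16.2 nΩ·m = 1.62×10^-8 Ω·m
A = π(d/2)² = π(1.9300e-04 m)² = 1.170e-07 m²
R = ρL/A = (1.62×10^-8)(1600 m)/(1.170e-07 m²) = 221 Ω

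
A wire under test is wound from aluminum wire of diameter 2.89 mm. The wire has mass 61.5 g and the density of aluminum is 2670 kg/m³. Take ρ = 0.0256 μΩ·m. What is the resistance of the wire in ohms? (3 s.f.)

0.0137 Ω

ρ = 0.0256 μΩ·m = 2.56×10^-8 Ω·m
A = π(d/2)² = π(1.4450e-03 m)² = 6.5597e-06 m²
L = m/(density·A) = 0.0615/(2670×6.5597e-06) = 3.511 m
R = ρL/A = (2.56×10^-8)(3.511)/(6.5597e-06) = 0.0137 Ω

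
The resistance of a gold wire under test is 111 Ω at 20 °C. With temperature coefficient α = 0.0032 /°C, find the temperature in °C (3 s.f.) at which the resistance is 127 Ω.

65.0 °C

R = R₀(1 + α(T − T₀)) ⇒ T = T₀ + (R/R₀ − 1)/α
T = 20 + (127/111 − 1)/0.0032 = 20 + (0.1441)/0.0032 = 65.0 °C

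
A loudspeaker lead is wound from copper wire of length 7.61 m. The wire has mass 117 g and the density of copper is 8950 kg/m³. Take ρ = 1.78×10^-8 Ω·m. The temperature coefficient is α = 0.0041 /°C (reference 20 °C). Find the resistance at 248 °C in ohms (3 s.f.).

0.153 Ω

A = m/(density·L) = 0.117/(8950×7.61) = 1.7178e-06 m²
R = ρL/A = (1.78×10^-8)(7.61)/(1.7178e-06) = 0.07885 Ω
R(248 °C) = 0.07885 × (1 + 0.0041×228) = 0.153 Ω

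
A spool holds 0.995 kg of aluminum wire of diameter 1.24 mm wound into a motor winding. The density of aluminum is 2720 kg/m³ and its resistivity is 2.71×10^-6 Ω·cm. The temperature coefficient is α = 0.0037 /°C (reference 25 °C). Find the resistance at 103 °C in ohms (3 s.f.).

ρ = 2.71×10^-6 Ω·cm = 2.71×10^-8 Ω·m
A = π(d/2)² = π(6.2000e-04 m)² = 1.2076e-06 m²
L = m/(density·A) = 0.995/(2720×1.2076e-06) = 302.9 m
R = ρL/A = (2.71×10^-8)(302.9)/(1.2076e-06) = 6.798 Ω
R(103 °C) = 6.798 × (1 + 0.0037×78) = 8.76 Ω

8.76 Ω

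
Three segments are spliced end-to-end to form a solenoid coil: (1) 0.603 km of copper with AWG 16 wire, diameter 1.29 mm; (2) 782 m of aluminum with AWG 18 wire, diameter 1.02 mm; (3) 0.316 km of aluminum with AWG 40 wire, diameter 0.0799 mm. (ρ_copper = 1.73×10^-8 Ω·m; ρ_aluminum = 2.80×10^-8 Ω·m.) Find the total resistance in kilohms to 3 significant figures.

1.80 kΩ

Seg 1: A = π(1.29/2 mm)² = π(6.4500e-04 m)² = 1.307e-06 m²
R_1 = (1.73×10^-8)(603)/(1.307e-06) = 7.982 Ω
Seg 2: A = π(1.02/2 mm)² = π(5.1000e-04 m)² = 8.171e-07 m²
R_2 = (2.80×10^-8)(782)/(8.171e-07) = 26.8 Ω
Seg 3: A = π(0.0799/2 mm)² = π(3.9950e-05 m)² = 5.014e-09 m²
R_3 = (2.80×10^-8)(316)/(5.014e-09) = 1765 Ω
R_total = R_1 + R_2 + R_3 = 1.80 kΩ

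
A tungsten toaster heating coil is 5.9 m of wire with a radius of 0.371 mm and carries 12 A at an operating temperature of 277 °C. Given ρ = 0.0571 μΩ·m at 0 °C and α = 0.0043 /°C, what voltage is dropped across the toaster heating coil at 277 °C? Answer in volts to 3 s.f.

20.5 V

ρ = 0.0571 μΩ·m = 5.71×10^-8 Ω·m
A = πr² = π(3.7100e-04 m)² = 4.324e-07 m²
R₍0₎ = ρL/A = (5.71×10^-8)(5.9)/(4.324e-07) = 0.7791 Ω
R₍277₎ = R₍0₎(1 + αΔT) = 0.7791 × (1 + 0.0043×277) = 1.707 Ω
V = IR = 12 × 1.707 = 20.5 V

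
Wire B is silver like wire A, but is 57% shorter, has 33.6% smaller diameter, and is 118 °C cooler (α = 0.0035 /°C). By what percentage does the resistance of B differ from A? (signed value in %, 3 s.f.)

R ∝ ρL/d² with ρ ∝ (1+αΔT), so R_B/R_A = (1 − 57/100) × (1 − 33.6/100)⁻² × (1 − 0.0035×118)
= 0.43 × 2.268 × 0.587 = 0.5725
(R_B − R_A)/R_A = 0.5725 − 1 = -42.8%

-42.8%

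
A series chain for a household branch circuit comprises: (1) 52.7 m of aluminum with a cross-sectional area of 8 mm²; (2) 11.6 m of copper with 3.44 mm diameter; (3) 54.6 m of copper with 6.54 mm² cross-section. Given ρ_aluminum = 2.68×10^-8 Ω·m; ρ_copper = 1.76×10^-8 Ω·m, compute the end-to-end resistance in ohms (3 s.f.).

Seg 1: A = 8 mm² = 8.000e-06 m²
R_1 = (2.68×10^-8)(52.7)/(8.000e-06) = 0.1765 Ω
Seg 2: A = π(d/2)² = π(1.7200e-03 m)² = 9.294e-06 m²
R_2 = (1.76×10^-8)(11.6)/(9.294e-06) = 0.02197 Ω
Seg 3: A = 6.54 mm² = 6.540e-06 m²
R_3 = (1.76×10^-8)(54.6)/(6.540e-06) = 0.1469 Ω
R_total = R_1 + R_2 + R_3 = 0.345 Ω

0.345 Ω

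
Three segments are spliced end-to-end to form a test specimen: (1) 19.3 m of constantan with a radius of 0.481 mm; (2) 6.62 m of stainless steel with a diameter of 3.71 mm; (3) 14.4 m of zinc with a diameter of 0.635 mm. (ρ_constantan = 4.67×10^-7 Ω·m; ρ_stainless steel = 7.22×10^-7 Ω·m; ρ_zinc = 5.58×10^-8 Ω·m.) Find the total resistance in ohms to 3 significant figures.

15.4 Ω

Seg 1: A = πr² = π(4.8100e-04 m)² = 7.268e-07 m²
R_1 = (4.67×10^-7)(19.3)/(7.268e-07) = 12.4 Ω
Seg 2: A = π(d/2)² = π(1.8550e-03 m)² = 1.081e-05 m²
R_2 = (7.22×10^-7)(6.62)/(1.081e-05) = 0.4421 Ω
Seg 3: A = π(d/2)² = π(3.1750e-04 m)² = 3.167e-07 m²
R_3 = (5.58×10^-8)(14.4)/(3.167e-07) = 2.537 Ω
R_total = R_1 + R_2 + R_3 = 15.4 Ω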